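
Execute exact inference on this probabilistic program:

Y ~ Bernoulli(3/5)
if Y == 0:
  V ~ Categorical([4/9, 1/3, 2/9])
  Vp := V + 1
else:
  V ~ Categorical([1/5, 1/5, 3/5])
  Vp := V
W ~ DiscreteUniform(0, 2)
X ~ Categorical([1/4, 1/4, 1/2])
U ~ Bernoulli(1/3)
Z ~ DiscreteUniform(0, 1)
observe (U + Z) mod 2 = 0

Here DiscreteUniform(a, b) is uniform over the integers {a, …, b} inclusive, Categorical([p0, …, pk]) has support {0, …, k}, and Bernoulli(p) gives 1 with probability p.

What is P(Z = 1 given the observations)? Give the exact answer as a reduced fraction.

Enumerate traces; 108 have nonzero weight after conditioning:
  (Y=0, V=0, W=0, X=0, U=0, Z=0) weight 2/405
  (Y=0, V=0, W=0, X=0, U=1, Z=1) weight 1/405
  (Y=0, V=0, W=0, X=1, U=0, Z=0) weight 2/405
  (Y=0, V=0, W=0, X=1, U=1, Z=1) weight 1/405
  (Y=0, V=0, W=0, X=2, U=0, Z=0) weight 4/405
  (Y=0, V=0, W=0, X=2, U=1, Z=1) weight 2/405
  (Y=0, V=0, W=1, X=0, U=0, Z=0) weight 2/405
  (Y=0, V=0, W=1, X=0, U=1, Z=1) weight 1/405
  … 100 more
Group by Z:
  weight(Z=0) = 1/3
  weight(Z=1) = 1/6
Total weight = 1/3 + 1/6 = 1/2
P(Z=0 | obs) = 1/3 / 1/2 = 2/3
P(Z=1 | obs) = 1/6 / 1/2 = 1/3

P(Z = 1 | obs) = 1/3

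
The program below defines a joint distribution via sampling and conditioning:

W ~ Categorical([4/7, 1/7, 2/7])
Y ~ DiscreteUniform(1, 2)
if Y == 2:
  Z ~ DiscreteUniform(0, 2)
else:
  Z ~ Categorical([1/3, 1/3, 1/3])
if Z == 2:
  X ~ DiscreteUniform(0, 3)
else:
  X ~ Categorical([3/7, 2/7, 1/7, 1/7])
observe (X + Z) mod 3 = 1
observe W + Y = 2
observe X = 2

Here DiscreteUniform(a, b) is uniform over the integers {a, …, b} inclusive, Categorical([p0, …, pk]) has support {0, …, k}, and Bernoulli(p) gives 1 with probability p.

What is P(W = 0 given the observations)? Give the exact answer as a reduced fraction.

Enumerate traces; 2 have nonzero weight after conditioning:
  (W=0, Y=2, Z=2, X=2) weight 1/42
  (W=1, Y=1, Z=2, X=2) weight 1/168
Group by W:
  weight(W=0) = 1/42
  weight(W=1) = 1/168
Total weight = 1/42 + 1/168 = 5/168
P(W=0 | obs) = 1/42 / 5/168 = 4/5
P(W=1 | obs) = 1/168 / 5/168 = 1/5

P(W = 0 | obs) = 4/5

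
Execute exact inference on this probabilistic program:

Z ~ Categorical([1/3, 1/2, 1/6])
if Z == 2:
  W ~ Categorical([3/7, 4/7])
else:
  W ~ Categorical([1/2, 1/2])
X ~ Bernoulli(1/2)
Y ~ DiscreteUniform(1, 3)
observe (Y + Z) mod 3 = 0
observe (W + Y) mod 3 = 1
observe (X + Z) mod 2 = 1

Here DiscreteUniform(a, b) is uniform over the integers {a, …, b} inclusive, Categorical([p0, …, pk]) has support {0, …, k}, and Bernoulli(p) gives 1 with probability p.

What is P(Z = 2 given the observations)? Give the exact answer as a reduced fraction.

P(Z = 2 | obs) = 3/10

Enumerate traces; 2 have nonzero weight after conditioning:
  (Z=0, W=1, X=1, Y=3) weight 1/36
  (Z=2, W=0, X=1, Y=1) weight 1/84
Group by Z:
  weight(Z=0) = 1/36
  weight(Z=2) = 1/84
Total weight = 1/36 + 1/84 = 5/126
P(Z=0 | obs) = 1/36 / 5/126 = 7/10
P(Z=2 | obs) = 1/84 / 5/126 = 3/10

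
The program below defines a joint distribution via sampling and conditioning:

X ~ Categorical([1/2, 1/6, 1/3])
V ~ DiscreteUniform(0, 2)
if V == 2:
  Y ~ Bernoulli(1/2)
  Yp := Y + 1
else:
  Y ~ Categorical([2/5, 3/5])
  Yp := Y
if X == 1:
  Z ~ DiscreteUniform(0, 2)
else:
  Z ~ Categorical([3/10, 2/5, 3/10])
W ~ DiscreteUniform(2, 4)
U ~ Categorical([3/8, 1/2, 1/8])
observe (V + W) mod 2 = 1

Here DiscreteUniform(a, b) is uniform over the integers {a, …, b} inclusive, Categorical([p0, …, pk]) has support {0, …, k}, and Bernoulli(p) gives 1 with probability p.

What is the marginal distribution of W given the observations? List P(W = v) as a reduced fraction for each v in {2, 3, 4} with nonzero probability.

P(W=2) = 1/4, P(W=3) = 1/2, P(W=4) = 1/4

Enumerate traces; 216 have nonzero weight after conditioning:
  (X=0, V=0, Y=0, Z=0, W=3, U=0) weight 1/400
  (X=0, V=0, Y=0, Z=0, W=3, U=1) weight 1/300
  (X=0, V=0, Y=0, Z=0, W=3, U=2) weight 1/1200
  (X=0, V=0, Y=0, Z=1, W=3, U=0) weight 1/300
  (X=0, V=0, Y=0, Z=1, W=3, U=1) weight 1/225
  (X=0, V=0, Y=0, Z=1, W=3, U=2) weight 1/900
  (X=0, V=0, Y=0, Z=2, W=3, U=0) weight 1/400
  (X=0, V=0, Y=0, Z=2, W=3, U=1) weight 1/300
  (X=0, V=1, Y=0, Z=0, W=2, U=0) weight 1/400
  (X=0, V=1, Y=0, Z=0, W=4, U=0) weight 1/400
  … 206 more
Group by W:
  weight(W=2) = 1/9
  weight(W=3) = 2/9
  weight(W=4) = 1/9
Total weight = 1/9 + 2/9 + 1/9 = 4/9
P(W=2 | obs) = 1/9 / 4/9 = 1/4
P(W=3 | obs) = 2/9 / 4/9 = 1/2
P(W=4 | obs) = 1/9 / 4/9 = 1/4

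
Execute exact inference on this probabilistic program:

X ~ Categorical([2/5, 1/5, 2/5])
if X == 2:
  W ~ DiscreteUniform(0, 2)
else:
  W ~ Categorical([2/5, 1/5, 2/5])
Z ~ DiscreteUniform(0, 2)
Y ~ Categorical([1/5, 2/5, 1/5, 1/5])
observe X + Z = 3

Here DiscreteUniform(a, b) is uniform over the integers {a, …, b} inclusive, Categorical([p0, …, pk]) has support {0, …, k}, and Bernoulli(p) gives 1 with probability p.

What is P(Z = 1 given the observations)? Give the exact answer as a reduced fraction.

P(Z = 1 | obs) = 2/3

Enumerate traces; 24 have nonzero weight after conditioning:
  (X=1, W=0, Z=2, Y=0) weight 2/375
  (X=1, W=0, Z=2, Y=1) weight 4/375
  (X=1, W=0, Z=2, Y=2) weight 2/375
  (X=1, W=0, Z=2, Y=3) weight 2/375
  (X=1, W=1, Z=2, Y=0) weight 1/375
  (X=1, W=1, Z=2, Y=1) weight 2/375
  (X=1, W=1, Z=2, Y=2) weight 1/375
  (X=1, W=1, Z=2, Y=3) weight 1/375
  (X=2, W=0, Z=1, Y=0) weight 2/225
  … 15 more
Group by Z:
  weight(Z=1) = 2/15
  weight(Z=2) = 1/15
Total weight = 2/15 + 1/15 = 1/5
P(Z=1 | obs) = 2/15 / 1/5 = 2/3
P(Z=2 | obs) = 1/15 / 1/5 = 1/3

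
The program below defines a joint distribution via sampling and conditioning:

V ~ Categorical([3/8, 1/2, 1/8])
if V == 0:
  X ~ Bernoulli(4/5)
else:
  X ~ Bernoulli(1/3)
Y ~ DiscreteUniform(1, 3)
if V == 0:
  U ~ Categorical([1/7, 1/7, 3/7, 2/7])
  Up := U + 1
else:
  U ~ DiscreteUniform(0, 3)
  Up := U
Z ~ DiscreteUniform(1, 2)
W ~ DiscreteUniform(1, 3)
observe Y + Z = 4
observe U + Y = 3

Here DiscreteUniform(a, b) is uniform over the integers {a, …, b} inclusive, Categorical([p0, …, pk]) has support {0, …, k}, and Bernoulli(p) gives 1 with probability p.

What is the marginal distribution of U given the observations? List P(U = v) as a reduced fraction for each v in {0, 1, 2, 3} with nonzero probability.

P(U=0) = 1/2, P(U=1) = 1/2

Enumerate traces; 36 have nonzero weight after conditioning:
  (V=0, X=0, Y=2, U=1, Z=2, W=1) weight 1/1680
  (V=0, X=0, Y=2, U=1, Z=2, W=2) weight 1/1680
  (V=0, X=0, Y=2, U=1, Z=2, W=3) weight 1/1680
  (V=0, X=0, Y=3, U=0, Z=1, W=1) weight 1/1680
  (V=0, X=0, Y=3, U=0, Z=1, W=2) weight 1/1680
  (V=0, X=0, Y=3, U=0, Z=1, W=3) weight 1/1680
  (V=0, X=1, Y=2, U=1, Z=2, W=1) weight 1/420
  (V=0, X=1, Y=2, U=1, Z=2, W=2) weight 1/420
  … 28 more
Group by U:
  weight(U=0) = 47/1344
  weight(U=1) = 47/1344
Total weight = 47/1344 + 47/1344 = 47/672
P(U=0 | obs) = 47/1344 / 47/672 = 1/2
P(U=1 | obs) = 47/1344 / 47/672 = 1/2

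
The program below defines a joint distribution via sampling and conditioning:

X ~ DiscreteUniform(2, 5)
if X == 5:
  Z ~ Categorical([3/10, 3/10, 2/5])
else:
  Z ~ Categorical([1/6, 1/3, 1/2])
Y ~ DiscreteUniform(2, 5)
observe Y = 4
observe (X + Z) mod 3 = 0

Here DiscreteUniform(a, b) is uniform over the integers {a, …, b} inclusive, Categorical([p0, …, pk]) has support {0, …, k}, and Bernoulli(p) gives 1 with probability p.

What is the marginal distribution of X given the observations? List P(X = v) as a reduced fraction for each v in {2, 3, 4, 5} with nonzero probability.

P(X=2) = 10/39, P(X=3) = 5/39, P(X=4) = 5/13, P(X=5) = 3/13

Enumerate traces; 4 have nonzero weight after conditioning:
  (X=2, Z=1, Y=4) weight 1/48
  (X=3, Z=0, Y=4) weight 1/96
  (X=4, Z=2, Y=4) weight 1/32
  (X=5, Z=1, Y=4) weight 3/160
Group by X:
  weight(X=2) = 1/48
  weight(X=3) = 1/96
  weight(X=4) = 1/32
  weight(X=5) = 3/160
Total weight = 1/48 + 1/96 + 1/32 + 3/160 = 13/160
P(X=2 | obs) = 1/48 / 13/160 = 10/39
P(X=3 | obs) = 1/96 / 13/160 = 5/39
P(X=4 | obs) = 1/32 / 13/160 = 5/13
P(X=5 | obs) = 3/160 / 13/160 = 3/13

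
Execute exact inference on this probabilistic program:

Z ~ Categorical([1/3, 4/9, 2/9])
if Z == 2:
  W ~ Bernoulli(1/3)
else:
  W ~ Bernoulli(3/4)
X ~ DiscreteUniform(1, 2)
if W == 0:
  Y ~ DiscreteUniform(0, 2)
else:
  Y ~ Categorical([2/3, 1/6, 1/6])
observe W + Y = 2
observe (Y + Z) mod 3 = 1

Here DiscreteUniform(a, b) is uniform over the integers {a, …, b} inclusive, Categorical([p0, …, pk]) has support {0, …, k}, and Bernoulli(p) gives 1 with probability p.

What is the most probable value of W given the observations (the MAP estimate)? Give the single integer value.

argmax_v P(W = v | obs) = 0

Enumerate traces; 4 have nonzero weight after conditioning:
  (Z=0, W=1, X=1, Y=1) weight 1/48
  (Z=0, W=1, X=2, Y=1) weight 1/48
  (Z=2, W=0, X=1, Y=2) weight 2/81
  (Z=2, W=0, X=2, Y=2) weight 2/81
Group by W:
  weight(W=0) = 4/81
  weight(W=1) = 1/24
Total weight = 4/81 + 1/24 = 59/648
P(W=0 | obs) = 4/81 / 59/648 = 32/59
P(W=1 | obs) = 1/24 / 59/648 = 27/59
argmax = 0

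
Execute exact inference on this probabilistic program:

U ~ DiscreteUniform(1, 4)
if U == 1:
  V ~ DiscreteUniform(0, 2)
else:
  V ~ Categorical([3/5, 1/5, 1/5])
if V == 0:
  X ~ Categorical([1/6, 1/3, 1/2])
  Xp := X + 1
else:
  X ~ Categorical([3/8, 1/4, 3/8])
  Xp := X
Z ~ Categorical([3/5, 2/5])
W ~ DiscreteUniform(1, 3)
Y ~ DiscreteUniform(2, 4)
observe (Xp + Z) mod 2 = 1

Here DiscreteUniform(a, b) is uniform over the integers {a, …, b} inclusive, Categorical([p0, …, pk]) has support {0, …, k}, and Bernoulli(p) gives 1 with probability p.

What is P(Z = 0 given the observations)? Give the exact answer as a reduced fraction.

Enumerate traces; 324 have nonzero weight after conditioning:
  (U=1, V=0, X=0, Z=0, W=1, Y=2) weight 1/1080
  (U=1, V=0, X=0, Z=0, W=1, Y=3) weight 1/1080
  (U=1, V=0, X=0, Z=0, W=1, Y=4) weight 1/1080
  (U=1, V=0, X=0, Z=0, W=2, Y=2) weight 1/1080
  (U=1, V=0, X=0, Z=0, W=2, Y=3) weight 1/1080
  (U=1, V=0, X=0, Z=0, W=2, Y=4) weight 1/1080
  (U=1, V=0, X=0, Z=0, W=3, Y=2) weight 1/1080
  (U=1, V=0, X=0, Z=0, W=3, Y=3) weight 1/1080
  (U=1, V=0, X=1, Z=1, W=1, Y=2) weight 1/810
  … 315 more
Group by Z:
  weight(Z=0) = 17/60
  weight(Z=1) = 19/90
Total weight = 17/60 + 19/90 = 89/180
P(Z=0 | obs) = 17/60 / 89/180 = 51/89
P(Z=1 | obs) = 19/90 / 89/180 = 38/89

P(Z = 0 | obs) = 51/89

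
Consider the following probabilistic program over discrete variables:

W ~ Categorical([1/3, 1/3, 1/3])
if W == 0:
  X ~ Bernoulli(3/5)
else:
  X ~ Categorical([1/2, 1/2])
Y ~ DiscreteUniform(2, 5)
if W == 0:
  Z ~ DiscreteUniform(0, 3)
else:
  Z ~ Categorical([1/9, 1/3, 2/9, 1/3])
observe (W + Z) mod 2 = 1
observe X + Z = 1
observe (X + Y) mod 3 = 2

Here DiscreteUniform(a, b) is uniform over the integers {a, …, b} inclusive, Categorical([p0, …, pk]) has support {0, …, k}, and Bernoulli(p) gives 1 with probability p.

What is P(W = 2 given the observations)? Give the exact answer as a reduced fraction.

P(W = 2 | obs) = 30/53

Enumerate traces; 5 have nonzero weight after conditioning:
  (W=0, X=0, Y=2, Z=1) weight 1/120
  (W=0, X=0, Y=5, Z=1) weight 1/120
  (W=1, X=1, Y=4, Z=0) weight 1/216
  (W=2, X=0, Y=2, Z=1) weight 1/72
  (W=2, X=0, Y=5, Z=1) weight 1/72
Group by W:
  weight(W=0) = 1/60
  weight(W=1) = 1/216
  weight(W=2) = 1/36
Total weight = 1/60 + 1/216 + 1/36 = 53/1080
P(W=0 | obs) = 1/60 / 53/1080 = 18/53
P(W=1 | obs) = 1/216 / 53/1080 = 5/53
P(W=2 | obs) = 1/36 / 53/1080 = 30/53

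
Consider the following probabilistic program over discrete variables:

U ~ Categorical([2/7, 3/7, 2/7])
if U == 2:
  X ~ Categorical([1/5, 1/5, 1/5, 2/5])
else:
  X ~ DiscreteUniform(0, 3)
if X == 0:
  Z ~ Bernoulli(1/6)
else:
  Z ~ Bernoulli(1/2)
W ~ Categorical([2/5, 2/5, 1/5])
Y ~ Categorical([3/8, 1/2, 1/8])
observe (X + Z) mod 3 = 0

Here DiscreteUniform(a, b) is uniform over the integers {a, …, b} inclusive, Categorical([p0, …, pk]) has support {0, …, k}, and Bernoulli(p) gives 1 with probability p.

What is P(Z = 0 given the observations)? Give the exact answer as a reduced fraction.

Enumerate traces; 81 have nonzero weight after conditioning:
  (U=0, X=0, Z=0, W=0, Y=0) weight 1/112
  (U=0, X=0, Z=0, W=0, Y=1) weight 1/84
  (U=0, X=0, Z=0, W=0, Y=2) weight 1/336
  (U=0, X=0, Z=0, W=1, Y=0) weight 1/112
  (U=0, X=0, Z=0, W=1, Y=1) weight 1/84
  (U=0, X=0, Z=0, W=1, Y=2) weight 1/336
  (U=0, X=0, Z=0, W=2, Y=0) weight 1/224
  (U=0, X=0, Z=0, W=2, Y=1) weight 1/168
  (U=0, X=2, Z=1, W=0, Y=0) weight 3/560
  … 72 more
Group by Z:
  weight(Z=0) = 12/35
  weight(Z=1) = 33/280
Total weight = 12/35 + 33/280 = 129/280
P(Z=0 | obs) = 12/35 / 129/280 = 32/43
P(Z=1 | obs) = 33/280 / 129/280 = 11/43

P(Z = 0 | obs) = 32/43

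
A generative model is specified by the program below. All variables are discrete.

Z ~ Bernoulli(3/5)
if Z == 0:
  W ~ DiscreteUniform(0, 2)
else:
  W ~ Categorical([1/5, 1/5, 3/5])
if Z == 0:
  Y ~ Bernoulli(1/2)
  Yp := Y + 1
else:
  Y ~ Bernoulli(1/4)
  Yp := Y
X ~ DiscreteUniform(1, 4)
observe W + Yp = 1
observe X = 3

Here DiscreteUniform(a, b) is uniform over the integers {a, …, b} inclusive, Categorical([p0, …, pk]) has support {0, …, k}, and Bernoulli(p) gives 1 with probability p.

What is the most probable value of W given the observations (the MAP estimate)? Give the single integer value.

argmax_v P(W = v | obs) = 0

Enumerate traces; 3 have nonzero weight after conditioning:
  (Z=0, W=0, Y=0, X=3) weight 1/60
  (Z=1, W=0, Y=1, X=3) weight 3/400
  (Z=1, W=1, Y=0, X=3) weight 9/400
Group by W:
  weight(W=0) = 29/1200
  weight(W=1) = 9/400
Total weight = 29/1200 + 9/400 = 7/150
P(W=0 | obs) = 29/1200 / 7/150 = 29/56
P(W=1 | obs) = 9/400 / 7/150 = 27/56
argmax = 0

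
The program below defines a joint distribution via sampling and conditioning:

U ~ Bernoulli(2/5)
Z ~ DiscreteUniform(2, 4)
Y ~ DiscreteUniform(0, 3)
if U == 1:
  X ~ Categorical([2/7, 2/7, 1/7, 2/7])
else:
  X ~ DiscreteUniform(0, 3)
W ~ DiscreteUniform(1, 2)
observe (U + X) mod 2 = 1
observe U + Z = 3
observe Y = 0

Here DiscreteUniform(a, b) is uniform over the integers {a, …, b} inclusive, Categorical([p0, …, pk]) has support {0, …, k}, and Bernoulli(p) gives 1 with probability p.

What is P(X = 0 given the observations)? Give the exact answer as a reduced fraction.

P(X = 0 | obs) = 8/33

Enumerate traces; 8 have nonzero weight after conditioning:
  (U=0, Z=3, Y=0, X=1, W=1) weight 1/160
  (U=0, Z=3, Y=0, X=1, W=2) weight 1/160
  (U=0, Z=3, Y=0, X=3, W=1) weight 1/160
  (U=0, Z=3, Y=0, X=3, W=2) weight 1/160
  (U=1, Z=2, Y=0, X=0, W=1) weight 1/210
  (U=1, Z=2, Y=0, X=0, W=2) weight 1/210
  (U=1, Z=2, Y=0, X=2, W=1) weight 1/420
  (U=1, Z=2, Y=0, X=2, W=2) weight 1/420
Group by X:
  weight(X=0) = 1/105
  weight(X=1) = 1/80
  weight(X=2) = 1/210
  weight(X=3) = 1/80
Total weight = 1/105 + 1/80 + 1/210 + 1/80 = 11/280
P(X=0 | obs) = 1/105 / 11/280 = 8/33
P(X=1 | obs) = 1/80 / 11/280 = 7/22
P(X=2 | obs) = 1/210 / 11/280 = 4/33
P(X=3 | obs) = 1/80 / 11/280 = 7/22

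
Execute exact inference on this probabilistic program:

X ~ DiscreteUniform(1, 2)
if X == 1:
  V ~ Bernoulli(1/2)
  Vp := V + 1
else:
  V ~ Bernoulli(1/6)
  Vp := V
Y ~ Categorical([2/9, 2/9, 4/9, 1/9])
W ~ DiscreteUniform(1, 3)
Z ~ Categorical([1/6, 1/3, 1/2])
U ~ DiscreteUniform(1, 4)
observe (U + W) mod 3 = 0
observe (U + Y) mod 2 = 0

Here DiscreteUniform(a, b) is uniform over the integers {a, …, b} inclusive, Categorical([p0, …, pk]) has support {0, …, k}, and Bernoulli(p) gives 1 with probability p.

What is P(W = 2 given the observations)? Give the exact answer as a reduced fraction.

P(W = 2 | obs) = 1/2

Enumerate traces; 96 have nonzero weight after conditioning:
  (X=1, V=0, Y=0, W=1, Z=0, U=2) weight 1/1296
  (X=1, V=0, Y=0, W=1, Z=1, U=2) weight 1/648
  (X=1, V=0, Y=0, W=1, Z=2, U=2) weight 1/432
  (X=1, V=0, Y=0, W=2, Z=0, U=4) weight 1/1296
  (X=1, V=0, Y=0, W=2, Z=1, U=4) weight 1/648
  (X=1, V=0, Y=0, W=2, Z=2, U=4) weight 1/432
  (X=1, V=0, Y=1, W=2, Z=0, U=1) weight 1/1296
  (X=1, V=0, Y=1, W=2, Z=1, U=1) weight 1/648
  (X=1, V=0, Y=1, W=3, Z=0, U=3) weight 1/1296
  … 87 more
Group by W:
  weight(W=1) = 1/18
  weight(W=2) = 1/12
  weight(W=3) = 1/36
Total weight = 1/18 + 1/12 + 1/36 = 1/6
P(W=1 | obs) = 1/18 / 1/6 = 1/3
P(W=2 | obs) = 1/12 / 1/6 = 1/2
P(W=3 | obs) = 1/36 / 1/6 = 1/6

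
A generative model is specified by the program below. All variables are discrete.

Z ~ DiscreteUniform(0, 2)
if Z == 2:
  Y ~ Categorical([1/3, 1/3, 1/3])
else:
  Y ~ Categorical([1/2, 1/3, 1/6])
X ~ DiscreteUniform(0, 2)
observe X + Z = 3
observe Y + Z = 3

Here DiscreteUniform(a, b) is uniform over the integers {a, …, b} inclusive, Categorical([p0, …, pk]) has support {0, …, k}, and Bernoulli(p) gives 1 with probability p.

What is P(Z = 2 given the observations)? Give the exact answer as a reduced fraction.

P(Z = 2 | obs) = 2/3

Enumerate traces; 2 have nonzero weight after conditioning:
  (Z=1, Y=2, X=2) weight 1/54
  (Z=2, Y=1, X=1) weight 1/27
Group by Z:
  weight(Z=1) = 1/54
  weight(Z=2) = 1/27
Total weight = 1/54 + 1/27 = 1/18
P(Z=1 | obs) = 1/54 / 1/18 = 1/3
P(Z=2 | obs) = 1/27 / 1/18 = 2/3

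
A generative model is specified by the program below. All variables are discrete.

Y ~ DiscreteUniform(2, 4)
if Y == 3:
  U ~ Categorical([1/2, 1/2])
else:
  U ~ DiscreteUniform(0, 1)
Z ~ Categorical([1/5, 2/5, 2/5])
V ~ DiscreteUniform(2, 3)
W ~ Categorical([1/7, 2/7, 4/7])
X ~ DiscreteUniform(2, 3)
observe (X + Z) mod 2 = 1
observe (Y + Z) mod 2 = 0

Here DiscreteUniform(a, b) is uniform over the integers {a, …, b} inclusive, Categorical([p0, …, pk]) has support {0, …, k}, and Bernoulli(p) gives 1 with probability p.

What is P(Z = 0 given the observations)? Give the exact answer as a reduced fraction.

Enumerate traces; 60 have nonzero weight after conditioning:
  (Y=2, U=0, Z=0, V=2, W=0, X=3) weight 1/840
  (Y=2, U=0, Z=0, V=2, W=1, X=3) weight 1/420
  (Y=2, U=0, Z=0, V=2, W=2, X=3) weight 1/210
  (Y=2, U=0, Z=0, V=3, W=0, X=3) weight 1/840
  (Y=2, U=0, Z=0, V=3, W=1, X=3) weight 1/420
  (Y=2, U=0, Z=0, V=3, W=2, X=3) weight 1/210
  (Y=2, U=0, Z=2, V=2, W=0, X=3) weight 1/420
  (Y=2, U=0, Z=2, V=2, W=1, X=3) weight 1/210
  (Y=3, U=0, Z=1, V=2, W=0, X=2) weight 1/420
  … 51 more
Group by Z:
  weight(Z=0) = 1/15
  weight(Z=1) = 1/15
  weight(Z=2) = 2/15
Total weight = 1/15 + 1/15 + 2/15 = 4/15
P(Z=0 | obs) = 1/15 / 4/15 = 1/4
P(Z=1 | obs) = 1/15 / 4/15 = 1/4
P(Z=2 | obs) = 2/15 / 4/15 = 1/2

P(Z = 0 | obs) = 1/4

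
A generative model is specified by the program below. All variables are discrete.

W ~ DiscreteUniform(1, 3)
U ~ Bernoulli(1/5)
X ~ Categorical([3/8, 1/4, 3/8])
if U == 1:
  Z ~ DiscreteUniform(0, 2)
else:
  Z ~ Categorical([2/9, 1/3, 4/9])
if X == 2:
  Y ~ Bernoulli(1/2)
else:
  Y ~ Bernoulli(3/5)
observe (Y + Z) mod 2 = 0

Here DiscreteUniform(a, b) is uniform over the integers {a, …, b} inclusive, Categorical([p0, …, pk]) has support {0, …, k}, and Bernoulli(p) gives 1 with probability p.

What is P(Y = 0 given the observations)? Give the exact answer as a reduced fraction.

Enumerate traces; 54 have nonzero weight after conditioning:
  (W=1, U=0, X=0, Z=0, Y=0) weight 2/225
  (W=1, U=0, X=0, Z=1, Y=1) weight 1/50
  (W=1, U=0, X=0, Z=2, Y=0) weight 4/225
  (W=1, U=0, X=1, Z=0, Y=0) weight 4/675
  (W=1, U=0, X=1, Z=1, Y=1) weight 1/75
  (W=1, U=0, X=1, Z=2, Y=0) weight 8/675
  (W=1, U=0, X=2, Z=0, Y=0) weight 1/90
  (W=1, U=0, X=2, Z=1, Y=1) weight 1/60
  … 46 more
Group by Y:
  weight(Y=0) = 7/24
  weight(Y=1) = 3/16
Total weight = 7/24 + 3/16 = 23/48
P(Y=0 | obs) = 7/24 / 23/48 = 14/23
P(Y=1 | obs) = 3/16 / 23/48 = 9/23

P(Y = 0 | obs) = 14/23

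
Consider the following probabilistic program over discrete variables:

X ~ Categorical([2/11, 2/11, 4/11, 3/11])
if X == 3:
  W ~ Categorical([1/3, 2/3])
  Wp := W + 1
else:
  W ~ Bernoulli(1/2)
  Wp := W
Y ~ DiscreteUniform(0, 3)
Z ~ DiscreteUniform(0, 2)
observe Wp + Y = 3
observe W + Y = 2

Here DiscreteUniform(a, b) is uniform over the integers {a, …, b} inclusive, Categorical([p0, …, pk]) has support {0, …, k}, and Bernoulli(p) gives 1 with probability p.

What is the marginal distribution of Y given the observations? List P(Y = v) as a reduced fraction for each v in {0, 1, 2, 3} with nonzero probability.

P(Y=1) = 2/3, P(Y=2) = 1/3

Enumerate traces; 6 have nonzero weight after conditioning:
  (X=3, W=0, Y=2, Z=0) weight 1/132
  (X=3, W=0, Y=2, Z=1) weight 1/132
  (X=3, W=0, Y=2, Z=2) weight 1/132
  (X=3, W=1, Y=1, Z=0) weight 1/66
  (X=3, W=1, Y=1, Z=1) weight 1/66
  (X=3, W=1, Y=1, Z=2) weight 1/66
Group by Y:
  weight(Y=1) = 1/22
  weight(Y=2) = 1/44
Total weight = 1/22 + 1/44 = 3/44
P(Y=1 | obs) = 1/22 / 3/44 = 2/3
P(Y=2 | obs) = 1/44 / 3/44 = 1/3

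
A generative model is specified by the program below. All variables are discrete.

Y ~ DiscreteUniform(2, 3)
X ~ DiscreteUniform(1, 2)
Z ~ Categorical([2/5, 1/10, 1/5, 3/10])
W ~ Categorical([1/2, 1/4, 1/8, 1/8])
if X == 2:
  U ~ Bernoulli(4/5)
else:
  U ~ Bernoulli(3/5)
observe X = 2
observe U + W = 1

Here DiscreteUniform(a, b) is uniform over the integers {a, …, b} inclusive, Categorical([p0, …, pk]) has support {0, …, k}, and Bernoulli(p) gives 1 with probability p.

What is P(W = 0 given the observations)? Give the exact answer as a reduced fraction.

P(W = 0 | obs) = 8/9

Enumerate traces; 16 have nonzero weight after conditioning:
  (Y=2, X=2, Z=0, W=0, U=1) weight 1/25
  (Y=2, X=2, Z=0, W=1, U=0) weight 1/200
  (Y=2, X=2, Z=1, W=0, U=1) weight 1/100
  (Y=2, X=2, Z=1, W=1, U=0) weight 1/800
  (Y=2, X=2, Z=2, W=0, U=1) weight 1/50
  (Y=2, X=2, Z=2, W=1, U=0) weight 1/400
  (Y=2, X=2, Z=3, W=0, U=1) weight 3/100
  (Y=2, X=2, Z=3, W=1, U=0) weight 3/800
  … 8 more
Group by W:
  weight(W=0) = 1/5
  weight(W=1) = 1/40
Total weight = 1/5 + 1/40 = 9/40
P(W=0 | obs) = 1/5 / 9/40 = 8/9
P(W=1 | obs) = 1/40 / 9/40 = 1/9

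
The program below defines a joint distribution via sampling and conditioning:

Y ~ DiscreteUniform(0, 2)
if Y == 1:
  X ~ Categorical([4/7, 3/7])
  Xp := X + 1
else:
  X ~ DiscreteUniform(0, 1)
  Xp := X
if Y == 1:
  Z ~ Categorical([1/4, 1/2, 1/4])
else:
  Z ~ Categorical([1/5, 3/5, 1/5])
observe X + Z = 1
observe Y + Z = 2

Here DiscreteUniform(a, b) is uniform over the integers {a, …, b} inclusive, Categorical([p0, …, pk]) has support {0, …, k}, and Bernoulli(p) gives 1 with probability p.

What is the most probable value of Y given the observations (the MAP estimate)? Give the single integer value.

argmax_v P(Y = v | obs) = 1

Enumerate traces; 2 have nonzero weight after conditioning:
  (Y=1, X=0, Z=1) weight 2/21
  (Y=2, X=1, Z=0) weight 1/30
Group by Y:
  weight(Y=1) = 2/21
  weight(Y=2) = 1/30
Total weight = 2/21 + 1/30 = 9/70
P(Y=1 | obs) = 2/21 / 9/70 = 20/27
P(Y=2 | obs) = 1/30 / 9/70 = 7/27
argmax = 1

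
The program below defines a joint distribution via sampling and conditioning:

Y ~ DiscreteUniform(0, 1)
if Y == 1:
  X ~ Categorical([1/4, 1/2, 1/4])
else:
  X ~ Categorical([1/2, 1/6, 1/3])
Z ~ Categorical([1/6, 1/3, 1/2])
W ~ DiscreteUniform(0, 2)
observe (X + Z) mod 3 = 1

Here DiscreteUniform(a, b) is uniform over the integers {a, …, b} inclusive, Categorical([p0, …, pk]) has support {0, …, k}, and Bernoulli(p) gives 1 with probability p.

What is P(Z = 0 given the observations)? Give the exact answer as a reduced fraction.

P(Z = 0 | obs) = 8/47

Enumerate traces; 18 have nonzero weight after conditioning:
  (Y=0, X=0, Z=1, W=0) weight 1/36
  (Y=0, X=0, Z=1, W=1) weight 1/36
  (Y=0, X=0, Z=1, W=2) weight 1/36
  (Y=0, X=1, Z=0, W=0) weight 1/216
  (Y=0, X=1, Z=0, W=1) weight 1/216
  (Y=0, X=1, Z=0, W=2) weight 1/216
  (Y=0, X=2, Z=2, W=0) weight 1/36
  (Y=0, X=2, Z=2, W=1) weight 1/36
  … 10 more
Group by Z:
  weight(Z=0) = 1/18
  weight(Z=1) = 1/8
  weight(Z=2) = 7/48
Total weight = 1/18 + 1/8 + 7/48 = 47/144
P(Z=0 | obs) = 1/18 / 47/144 = 8/47
P(Z=1 | obs) = 1/8 / 47/144 = 18/47
P(Z=2 | obs) = 7/48 / 47/144 = 21/47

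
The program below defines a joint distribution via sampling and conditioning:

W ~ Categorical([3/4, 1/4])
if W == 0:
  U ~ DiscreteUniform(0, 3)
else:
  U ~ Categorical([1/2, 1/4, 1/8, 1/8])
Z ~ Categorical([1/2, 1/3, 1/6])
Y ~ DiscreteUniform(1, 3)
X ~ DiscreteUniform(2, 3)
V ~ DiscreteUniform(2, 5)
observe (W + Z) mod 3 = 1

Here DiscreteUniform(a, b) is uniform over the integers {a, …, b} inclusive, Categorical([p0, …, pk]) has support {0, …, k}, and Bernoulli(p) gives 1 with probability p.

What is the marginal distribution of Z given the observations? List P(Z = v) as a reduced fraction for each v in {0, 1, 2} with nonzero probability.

Enumerate traces; 192 have nonzero weight after conditioning:
  (W=0, U=0, Z=1, Y=1, X=2, V=2) weight 1/384
  (W=0, U=0, Z=1, Y=1, X=2, V=3) weight 1/384
  (W=0, U=0, Z=1, Y=1, X=2, V=4) weight 1/384
  (W=0, U=0, Z=1, Y=1, X=2, V=5) weight 1/384
  (W=0, U=0, Z=1, Y=1, X=3, V=2) weight 1/384
  (W=0, U=0, Z=1, Y=1, X=3, V=3) weight 1/384
  (W=0, U=0, Z=1, Y=1, X=3, V=4) weight 1/384
  (W=0, U=0, Z=1, Y=1, X=3, V=5) weight 1/384
  (W=1, U=0, Z=0, Y=1, X=2, V=2) weight 1/384
  … 183 more
Group by Z:
  weight(Z=0) = 1/8
  weight(Z=1) = 1/4
Total weight = 1/8 + 1/4 = 3/8
P(Z=0 | obs) = 1/8 / 3/8 = 1/3
P(Z=1 | obs) = 1/4 / 3/8 = 2/3

P(Z=0) = 1/3, P(Z=1) = 2/3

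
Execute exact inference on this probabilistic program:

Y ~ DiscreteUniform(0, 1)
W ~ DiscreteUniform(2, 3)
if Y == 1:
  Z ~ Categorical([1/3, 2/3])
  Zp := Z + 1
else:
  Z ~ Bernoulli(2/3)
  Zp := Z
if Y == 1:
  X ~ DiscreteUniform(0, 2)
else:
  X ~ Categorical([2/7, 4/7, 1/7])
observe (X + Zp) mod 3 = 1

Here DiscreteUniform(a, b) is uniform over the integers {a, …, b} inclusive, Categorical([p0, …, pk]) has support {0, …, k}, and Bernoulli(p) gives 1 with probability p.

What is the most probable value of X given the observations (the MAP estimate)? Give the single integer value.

argmax_v P(X = v | obs) = 0

Enumerate traces; 8 have nonzero weight after conditioning:
  (Y=0, W=2, Z=0, X=1) weight 1/21
  (Y=0, W=2, Z=1, X=0) weight 1/21
  (Y=0, W=3, Z=0, X=1) weight 1/21
  (Y=0, W=3, Z=1, X=0) weight 1/21
  (Y=1, W=2, Z=0, X=0) weight 1/36
  (Y=1, W=2, Z=1, X=2) weight 1/18
  (Y=1, W=3, Z=0, X=0) weight 1/36
  (Y=1, W=3, Z=1, X=2) weight 1/18
Group by X:
  weight(X=0) = 19/126
  weight(X=1) = 2/21
  weight(X=2) = 1/9
Total weight = 19/126 + 2/21 + 1/9 = 5/14
P(X=0 | obs) = 19/126 / 5/14 = 19/45
P(X=1 | obs) = 2/21 / 5/14 = 4/15
P(X=2 | obs) = 1/9 / 5/14 = 14/45
argmax = 0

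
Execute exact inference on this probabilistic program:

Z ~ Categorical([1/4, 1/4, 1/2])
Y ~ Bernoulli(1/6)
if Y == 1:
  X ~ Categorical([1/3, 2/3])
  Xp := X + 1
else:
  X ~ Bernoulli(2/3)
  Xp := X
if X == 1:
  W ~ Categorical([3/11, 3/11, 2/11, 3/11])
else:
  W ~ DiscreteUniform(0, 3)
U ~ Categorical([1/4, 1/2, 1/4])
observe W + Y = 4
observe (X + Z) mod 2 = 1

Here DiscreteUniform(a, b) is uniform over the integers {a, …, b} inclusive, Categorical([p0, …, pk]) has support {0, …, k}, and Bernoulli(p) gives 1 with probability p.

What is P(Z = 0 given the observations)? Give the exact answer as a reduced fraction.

Enumerate traces; 9 have nonzero weight after conditioning:
  (Z=0, Y=1, X=1, W=3, U=0) weight 1/528
  (Z=0, Y=1, X=1, W=3, U=1) weight 1/264
  (Z=0, Y=1, X=1, W=3, U=2) weight 1/528
  (Z=1, Y=1, X=0, W=3, U=0) weight 1/1152
  (Z=1, Y=1, X=0, W=3, U=1) weight 1/576
  (Z=1, Y=1, X=0, W=3, U=2) weight 1/1152
  (Z=2, Y=1, X=1, W=3, U=0) weight 1/264
  (Z=2, Y=1, X=1, W=3, U=1) weight 1/132
  … 1 more
Group by Z:
  weight(Z=0) = 1/132
  weight(Z=1) = 1/288
  weight(Z=2) = 1/66
Total weight = 1/132 + 1/288 + 1/66 = 83/3168
P(Z=0 | obs) = 1/132 / 83/3168 = 24/83
P(Z=1 | obs) = 1/288 / 83/3168 = 11/83
P(Z=2 | obs) = 1/66 / 83/3168 = 48/83

P(Z = 0 | obs) = 24/83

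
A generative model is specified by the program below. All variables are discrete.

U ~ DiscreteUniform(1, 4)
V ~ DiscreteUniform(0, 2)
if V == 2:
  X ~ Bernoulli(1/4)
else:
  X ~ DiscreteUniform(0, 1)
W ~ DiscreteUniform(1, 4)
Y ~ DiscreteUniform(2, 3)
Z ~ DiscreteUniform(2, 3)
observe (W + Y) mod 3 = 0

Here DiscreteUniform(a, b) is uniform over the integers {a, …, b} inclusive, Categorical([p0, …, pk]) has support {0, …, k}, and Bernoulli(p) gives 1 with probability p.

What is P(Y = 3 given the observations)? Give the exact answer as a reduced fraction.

P(Y = 3 | obs) = 1/3

Enumerate traces; 144 have nonzero weight after conditioning:
  (U=1, V=0, X=0, W=1, Y=2, Z=2) weight 1/384
  (U=1, V=0, X=0, W=1, Y=2, Z=3) weight 1/384
  (U=1, V=0, X=0, W=3, Y=3, Z=2) weight 1/384
  (U=1, V=0, X=0, W=3, Y=3, Z=3) weight 1/384
  (U=1, V=0, X=0, W=4, Y=2, Z=2) weight 1/384
  (U=1, V=0, X=0, W=4, Y=2, Z=3) weight 1/384
  (U=1, V=0, X=1, W=1, Y=2, Z=2) weight 1/384
  (U=1, V=0, X=1, W=1, Y=2, Z=3) weight 1/384
  … 136 more
Group by Y:
  weight(Y=2) = 1/4
  weight(Y=3) = 1/8
Total weight = 1/4 + 1/8 = 3/8
P(Y=2 | obs) = 1/4 / 3/8 = 2/3
P(Y=3 | obs) = 1/8 / 3/8 = 1/3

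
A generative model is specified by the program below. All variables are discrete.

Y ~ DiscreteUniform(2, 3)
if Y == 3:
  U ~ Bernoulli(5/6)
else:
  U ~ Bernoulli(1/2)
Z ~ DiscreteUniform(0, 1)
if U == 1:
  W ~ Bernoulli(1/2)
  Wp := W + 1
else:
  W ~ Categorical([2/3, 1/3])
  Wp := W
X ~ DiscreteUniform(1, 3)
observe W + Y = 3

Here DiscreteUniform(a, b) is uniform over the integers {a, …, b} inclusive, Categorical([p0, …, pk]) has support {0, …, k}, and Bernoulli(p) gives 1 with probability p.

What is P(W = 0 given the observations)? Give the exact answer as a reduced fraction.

P(W = 0 | obs) = 19/34

Enumerate traces; 24 have nonzero weight after conditioning:
  (Y=2, U=0, Z=0, W=1, X=1) weight 1/72
  (Y=2, U=0, Z=0, W=1, X=2) weight 1/72
  (Y=2, U=0, Z=0, W=1, X=3) weight 1/72
  (Y=2, U=0, Z=1, W=1, X=1) weight 1/72
  (Y=2, U=0, Z=1, W=1, X=2) weight 1/72
  (Y=2, U=0, Z=1, W=1, X=3) weight 1/72
  (Y=2, U=1, Z=0, W=1, X=1) weight 1/48
  (Y=2, U=1, Z=0, W=1, X=2) weight 1/48
  (Y=3, U=0, Z=0, W=0, X=1) weight 1/108
  … 15 more
Group by W:
  weight(W=0) = 19/72
  weight(W=1) = 5/24
Total weight = 19/72 + 5/24 = 17/36
P(W=0 | obs) = 19/72 / 17/36 = 19/34
P(W=1 | obs) = 5/24 / 17/36 = 15/34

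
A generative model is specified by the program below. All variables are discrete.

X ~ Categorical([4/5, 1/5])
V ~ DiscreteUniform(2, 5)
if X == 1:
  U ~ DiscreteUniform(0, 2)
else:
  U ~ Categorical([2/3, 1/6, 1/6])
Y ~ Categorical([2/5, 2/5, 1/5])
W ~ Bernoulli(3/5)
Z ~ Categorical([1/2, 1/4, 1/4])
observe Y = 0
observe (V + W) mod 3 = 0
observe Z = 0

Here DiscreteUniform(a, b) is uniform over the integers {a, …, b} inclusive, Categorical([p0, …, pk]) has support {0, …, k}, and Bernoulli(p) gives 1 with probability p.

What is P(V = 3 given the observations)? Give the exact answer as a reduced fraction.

P(V = 3 | obs) = 1/4

Enumerate traces; 18 have nonzero weight after conditioning:
  (X=0, V=2, U=0, Y=0, W=1, Z=0) weight 2/125
  (X=0, V=2, U=1, Y=0, W=1, Z=0) weight 1/250
  (X=0, V=2, U=2, Y=0, W=1, Z=0) weight 1/250
  (X=0, V=3, U=0, Y=0, W=0, Z=0) weight 4/375
  (X=0, V=3, U=1, Y=0, W=0, Z=0) weight 1/375
  (X=0, V=3, U=2, Y=0, W=0, Z=0) weight 1/375
  (X=0, V=5, U=0, Y=0, W=1, Z=0) weight 2/125
  (X=0, V=5, U=1, Y=0, W=1, Z=0) weight 1/250
  … 10 more
Group by V:
  weight(V=2) = 3/100
  weight(V=3) = 1/50
  weight(V=5) = 3/100
Total weight = 3/100 + 1/50 + 3/100 = 2/25
P(V=2 | obs) = 3/100 / 2/25 = 3/8
P(V=3 | obs) = 1/50 / 2/25 = 1/4
P(V=5 | obs) = 3/100 / 2/25 = 3/8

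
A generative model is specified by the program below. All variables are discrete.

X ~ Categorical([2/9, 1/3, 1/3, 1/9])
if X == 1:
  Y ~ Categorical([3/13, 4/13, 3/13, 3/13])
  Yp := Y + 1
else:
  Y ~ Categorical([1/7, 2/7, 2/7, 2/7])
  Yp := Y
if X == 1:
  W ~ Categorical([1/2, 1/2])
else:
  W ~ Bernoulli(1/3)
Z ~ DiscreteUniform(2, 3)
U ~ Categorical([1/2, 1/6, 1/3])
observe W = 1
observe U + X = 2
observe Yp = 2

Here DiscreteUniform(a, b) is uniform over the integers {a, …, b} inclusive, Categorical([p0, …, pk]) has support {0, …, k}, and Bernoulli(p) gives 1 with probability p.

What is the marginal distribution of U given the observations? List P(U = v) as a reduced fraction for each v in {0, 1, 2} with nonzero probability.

Enumerate traces; 6 have nonzero weight after conditioning:
  (X=0, Y=2, W=1, Z=2, U=2) weight 2/567
  (X=0, Y=2, W=1, Z=3, U=2) weight 2/567
  (X=1, Y=1, W=1, Z=2, U=1) weight 1/234
  (X=1, Y=1, W=1, Z=3, U=1) weight 1/234
  (X=2, Y=2, W=1, Z=2, U=0) weight 1/126
  (X=2, Y=2, W=1, Z=3, U=0) weight 1/126
Group by U:
  weight(U=0) = 1/63
  weight(U=1) = 1/117
  weight(U=2) = 4/567
Total weight = 1/63 + 1/117 + 4/567 = 232/7371
P(U=0 | obs) = 1/63 / 232/7371 = 117/232
P(U=1 | obs) = 1/117 / 232/7371 = 63/232
P(U=2 | obs) = 4/567 / 232/7371 = 13/58

P(U=0) = 117/232, P(U=1) = 63/232, P(U=2) = 13/58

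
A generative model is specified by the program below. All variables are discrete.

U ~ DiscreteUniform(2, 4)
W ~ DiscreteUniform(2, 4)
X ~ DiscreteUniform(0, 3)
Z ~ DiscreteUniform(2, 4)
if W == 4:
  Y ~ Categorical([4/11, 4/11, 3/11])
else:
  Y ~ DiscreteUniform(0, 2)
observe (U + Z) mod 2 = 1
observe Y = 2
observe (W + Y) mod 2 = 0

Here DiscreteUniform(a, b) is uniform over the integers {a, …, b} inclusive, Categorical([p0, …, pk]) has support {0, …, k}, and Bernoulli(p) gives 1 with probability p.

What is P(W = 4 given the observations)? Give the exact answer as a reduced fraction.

P(W = 4 | obs) = 9/20

Enumerate traces; 32 have nonzero weight after conditioning:
  (U=2, W=2, X=0, Z=3, Y=2) weight 1/324
  (U=2, W=2, X=1, Z=3, Y=2) weight 1/324
  (U=2, W=2, X=2, Z=3, Y=2) weight 1/324
  (U=2, W=2, X=3, Z=3, Y=2) weight 1/324
  (U=2, W=4, X=0, Z=3, Y=2) weight 1/396
  (U=2, W=4, X=1, Z=3, Y=2) weight 1/396
  (U=2, W=4, X=2, Z=3, Y=2) weight 1/396
  (U=2, W=4, X=3, Z=3, Y=2) weight 1/396
  … 24 more
Group by W:
  weight(W=2) = 4/81
  weight(W=4) = 4/99
Total weight = 4/81 + 4/99 = 80/891
P(W=2 | obs) = 4/81 / 80/891 = 11/20
P(W=4 | obs) = 4/99 / 80/891 = 9/20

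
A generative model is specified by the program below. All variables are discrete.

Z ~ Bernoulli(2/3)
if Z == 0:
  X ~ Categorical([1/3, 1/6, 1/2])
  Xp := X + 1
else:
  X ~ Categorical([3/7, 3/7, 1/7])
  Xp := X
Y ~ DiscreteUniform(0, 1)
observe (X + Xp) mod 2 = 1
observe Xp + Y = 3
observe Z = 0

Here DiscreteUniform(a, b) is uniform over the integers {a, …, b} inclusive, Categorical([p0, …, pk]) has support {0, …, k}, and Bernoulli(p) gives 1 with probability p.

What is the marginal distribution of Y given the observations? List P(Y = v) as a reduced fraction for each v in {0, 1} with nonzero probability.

Enumerate traces; 2 have nonzero weight after conditioning:
  (Z=0, X=1, Y=1) weight 1/36
  (Z=0, X=2, Y=0) weight 1/12
Group by Y:
  weight(Y=0) = 1/12
  weight(Y=1) = 1/36
Total weight = 1/12 + 1/36 = 1/9
P(Y=0 | obs) = 1/12 / 1/9 = 3/4
P(Y=1 | obs) = 1/36 / 1/9 = 1/4

P(Y=0) = 3/4, P(Y=1) = 1/4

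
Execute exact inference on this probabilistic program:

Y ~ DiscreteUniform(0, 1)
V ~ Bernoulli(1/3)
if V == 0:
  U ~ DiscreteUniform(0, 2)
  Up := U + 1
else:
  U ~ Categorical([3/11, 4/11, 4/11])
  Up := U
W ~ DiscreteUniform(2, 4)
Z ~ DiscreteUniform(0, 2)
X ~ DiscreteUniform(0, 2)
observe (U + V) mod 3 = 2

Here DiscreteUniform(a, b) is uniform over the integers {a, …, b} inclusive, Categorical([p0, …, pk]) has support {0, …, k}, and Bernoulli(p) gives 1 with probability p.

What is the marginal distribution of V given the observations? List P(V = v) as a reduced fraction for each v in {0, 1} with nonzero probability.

Enumerate traces; 108 have nonzero weight after conditioning:
  (Y=0, V=0, U=2, W=2, Z=0, X=0) weight 1/243
  (Y=0, V=0, U=2, W=2, Z=0, X=1) weight 1/243
  (Y=0, V=0, U=2, W=2, Z=0, X=2) weight 1/243
  (Y=0, V=0, U=2, W=2, Z=1, X=0) weight 1/243
  (Y=0, V=0, U=2, W=2, Z=1, X=1) weight 1/243
  (Y=0, V=0, U=2, W=2, Z=1, X=2) weight 1/243
  (Y=0, V=0, U=2, W=2, Z=2, X=0) weight 1/243
  (Y=0, V=0, U=2, W=2, Z=2, X=1) weight 1/243
  (Y=0, V=1, U=1, W=2, Z=0, X=0) weight 2/891
  … 99 more
Group by V:
  weight(V=0) = 2/9
  weight(V=1) = 4/33
Total weight = 2/9 + 4/33 = 34/99
P(V=0 | obs) = 2/9 / 34/99 = 11/17
P(V=1 | obs) = 4/33 / 34/99 = 6/17

P(V=0) = 11/17, P(V=1) = 6/17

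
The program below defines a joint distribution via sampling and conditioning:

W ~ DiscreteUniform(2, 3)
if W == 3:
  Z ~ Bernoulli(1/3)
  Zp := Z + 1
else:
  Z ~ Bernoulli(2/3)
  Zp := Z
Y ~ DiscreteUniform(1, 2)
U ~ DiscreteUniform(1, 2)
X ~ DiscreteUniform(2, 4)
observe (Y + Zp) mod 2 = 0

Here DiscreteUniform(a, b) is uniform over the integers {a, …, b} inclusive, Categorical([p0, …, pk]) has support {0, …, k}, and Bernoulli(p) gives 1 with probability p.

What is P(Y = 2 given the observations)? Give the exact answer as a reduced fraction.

P(Y = 2 | obs) = 1/3

Enumerate traces; 24 have nonzero weight after conditioning:
  (W=2, Z=0, Y=2, U=1, X=2) weight 1/72
  (W=2, Z=0, Y=2, U=1, X=3) weight 1/72
  (W=2, Z=0, Y=2, U=1, X=4) weight 1/72
  (W=2, Z=0, Y=2, U=2, X=2) weight 1/72
  (W=2, Z=0, Y=2, U=2, X=3) weight 1/72
  (W=2, Z=0, Y=2, U=2, X=4) weight 1/72
  (W=2, Z=1, Y=1, U=1, X=2) weight 1/36
  (W=2, Z=1, Y=1, U=1, X=3) weight 1/36
  … 16 more
Group by Y:
  weight(Y=1) = 1/3
  weight(Y=2) = 1/6
Total weight = 1/3 + 1/6 = 1/2
P(Y=1 | obs) = 1/3 / 1/2 = 2/3
P(Y=2 | obs) = 1/6 / 1/2 = 1/3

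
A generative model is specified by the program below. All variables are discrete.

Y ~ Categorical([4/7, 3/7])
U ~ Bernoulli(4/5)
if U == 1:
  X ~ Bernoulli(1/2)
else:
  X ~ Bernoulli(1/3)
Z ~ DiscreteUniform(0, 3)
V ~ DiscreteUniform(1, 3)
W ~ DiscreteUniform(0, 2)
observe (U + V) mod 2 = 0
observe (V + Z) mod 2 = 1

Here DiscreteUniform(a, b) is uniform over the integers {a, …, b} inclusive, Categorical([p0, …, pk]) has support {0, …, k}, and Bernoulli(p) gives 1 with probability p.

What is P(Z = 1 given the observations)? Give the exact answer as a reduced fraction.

Enumerate traces; 72 have nonzero weight after conditioning:
  (Y=0, U=0, X=0, Z=1, V=2, W=0) weight 2/945
  (Y=0, U=0, X=0, Z=1, V=2, W=1) weight 2/945
  (Y=0, U=0, X=0, Z=1, V=2, W=2) weight 2/945
  (Y=0, U=0, X=0, Z=3, V=2, W=0) weight 2/945
  (Y=0, U=0, X=0, Z=3, V=2, W=1) weight 2/945
  (Y=0, U=0, X=0, Z=3, V=2, W=2) weight 2/945
  (Y=0, U=0, X=1, Z=1, V=2, W=0) weight 1/945
  (Y=0, U=0, X=1, Z=1, V=2, W=1) weight 1/945
  (Y=0, U=1, X=0, Z=0, V=1, W=0) weight 2/315
  (Y=0, U=1, X=0, Z=2, V=1, W=0) weight 2/315
  … 62 more
Group by Z:
  weight(Z=0) = 2/15
  weight(Z=1) = 1/60
  weight(Z=2) = 2/15
  weight(Z=3) = 1/60
Total weight = 2/15 + 1/60 + 2/15 + 1/60 = 3/10
P(Z=0 | obs) = 2/15 / 3/10 = 4/9
P(Z=1 | obs) = 1/60 / 3/10 = 1/18
P(Z=2 | obs) = 2/15 / 3/10 = 4/9
P(Z=3 | obs) = 1/60 / 3/10 = 1/18

P(Z = 1 | obs) = 1/18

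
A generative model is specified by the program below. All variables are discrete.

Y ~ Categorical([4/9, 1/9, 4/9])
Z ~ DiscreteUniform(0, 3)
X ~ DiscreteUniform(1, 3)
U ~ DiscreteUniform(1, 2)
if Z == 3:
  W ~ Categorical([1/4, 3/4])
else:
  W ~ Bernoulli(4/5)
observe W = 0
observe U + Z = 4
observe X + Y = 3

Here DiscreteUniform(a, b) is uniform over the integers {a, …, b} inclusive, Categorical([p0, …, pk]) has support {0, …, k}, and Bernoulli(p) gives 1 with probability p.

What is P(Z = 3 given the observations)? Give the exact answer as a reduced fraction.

P(Z = 3 | obs) = 5/9

Enumerate traces; 6 have nonzero weight after conditioning:
  (Y=0, Z=2, X=3, U=2, W=0) weight 1/270
  (Y=0, Z=3, X=3, U=1, W=0) weight 1/216
  (Y=1, Z=2, X=2, U=2, W=0) weight 1/1080
  (Y=1, Z=3, X=2, U=1, W=0) weight 1/864
  (Y=2, Z=2, X=1, U=2, W=0) weight 1/270
  (Y=2, Z=3, X=1, U=1, W=0) weight 1/216
Group by Z:
  weight(Z=2) = 1/120
  weight(Z=3) = 1/96
Total weight = 1/120 + 1/96 = 3/160
P(Z=2 | obs) = 1/120 / 3/160 = 4/9
P(Z=3 | obs) = 1/96 / 3/160 = 5/9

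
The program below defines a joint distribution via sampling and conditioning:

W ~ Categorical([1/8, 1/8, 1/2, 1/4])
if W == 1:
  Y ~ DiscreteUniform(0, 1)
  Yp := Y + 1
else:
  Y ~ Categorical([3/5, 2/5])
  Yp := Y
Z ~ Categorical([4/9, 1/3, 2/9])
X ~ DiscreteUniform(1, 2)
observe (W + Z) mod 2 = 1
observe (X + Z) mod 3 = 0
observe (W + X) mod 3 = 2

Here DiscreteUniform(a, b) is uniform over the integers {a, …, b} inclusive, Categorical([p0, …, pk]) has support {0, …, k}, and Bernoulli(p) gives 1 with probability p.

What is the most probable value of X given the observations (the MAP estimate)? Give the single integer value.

Enumerate traces; 4 have nonzero weight after conditioning:
  (W=0, Y=0, Z=1, X=2) weight 1/80
  (W=0, Y=1, Z=1, X=2) weight 1/120
  (W=1, Y=0, Z=2, X=1) weight 1/144
  (W=1, Y=1, Z=2, X=1) weight 1/144
Group by X:
  weight(X=1) = 1/72
  weight(X=2) = 1/48
Total weight = 1/72 + 1/48 = 5/144
P(X=1 | obs) = 1/72 / 5/144 = 2/5
P(X=2 | obs) = 1/48 / 5/144 = 3/5
argmax = 2

argmax_v P(X = v | obs) = 2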